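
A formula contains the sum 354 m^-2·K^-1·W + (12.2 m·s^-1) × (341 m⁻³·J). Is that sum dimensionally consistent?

Dimensions:
  354 m^-2·K^-1·W:  W·m⁻²·K⁻¹ = J·s⁻¹·m⁻²·K⁻¹ = kg·s⁻³·K⁻¹
  (12.2 m·s^-1) × (341 m⁻³·J):  [m·s⁻¹] · [kg·m⁻¹·s⁻²] = kg·s⁻³
kg·s⁻³·K⁻¹ ≠ kg·s⁻³, so they cannot be added.

No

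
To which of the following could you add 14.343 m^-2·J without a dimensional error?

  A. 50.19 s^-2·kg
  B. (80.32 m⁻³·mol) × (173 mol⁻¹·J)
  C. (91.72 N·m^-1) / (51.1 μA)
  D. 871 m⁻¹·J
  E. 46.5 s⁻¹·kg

A.

Reference: J·m⁻² = N·m·m⁻² = kg·s⁻².
Each option:
  A. kg·s⁻²  ← same
  B. [m⁻³·mol] · [kg·m²·s⁻²·mol⁻¹] = kg·m⁻¹·s⁻²
  C. [kg·s⁻²] / [A] = kg·s⁻²·A⁻¹
  D. J·m⁻¹ = N·m·m⁻¹ = kg·m·s⁻²
  E. kg·s⁻¹
Only A. matches kg·s⁻².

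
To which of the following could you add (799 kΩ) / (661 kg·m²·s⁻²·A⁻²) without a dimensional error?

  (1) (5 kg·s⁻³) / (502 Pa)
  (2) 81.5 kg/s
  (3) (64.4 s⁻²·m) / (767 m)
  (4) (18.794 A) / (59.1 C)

Reference: [kg·m²·s⁻³·A⁻²] / [kg·m²·s⁻²·A⁻²] = s⁻¹.
Each option:
  (1) [kg·s⁻³] / [kg·m⁻¹·s⁻²] = m·s⁻¹
  (2) kg·s⁻¹
  (3) [m·s⁻²] / [m] = s⁻²
  (4) [A] / [s·A] = s⁻¹  ← same
Only (4) matches s⁻¹.

(4)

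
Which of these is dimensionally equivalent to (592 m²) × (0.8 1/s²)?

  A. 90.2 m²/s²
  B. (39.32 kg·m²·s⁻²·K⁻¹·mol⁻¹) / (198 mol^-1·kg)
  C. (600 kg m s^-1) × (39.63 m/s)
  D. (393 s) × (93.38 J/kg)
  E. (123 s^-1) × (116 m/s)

A.

Reference: [m²] · [s⁻²] = m²·s⁻².
Each option:
  A. m²·s⁻²  ← same
  B. [kg·m²·s⁻²·K⁻¹·mol⁻¹] / [kg·mol⁻¹] = m²·s⁻²·K⁻¹
  C. [kg·m·s⁻¹] · [m·s⁻¹] = kg·m²·s⁻²
  D. [s] · [m²·s⁻²] = m²·s⁻¹
  E. [s⁻¹] · [m·s⁻¹] = m·s⁻²
Only A. matches m²·s⁻².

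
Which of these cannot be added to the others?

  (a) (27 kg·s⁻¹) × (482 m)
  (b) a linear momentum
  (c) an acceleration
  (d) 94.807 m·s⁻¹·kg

Dimensions:
  (a) [kg·s⁻¹] · [m] = kg·m·s⁻¹
  (b) [linear momentum] = kg·m·s⁻¹
  (c) [acceleration] = m·s⁻²
  (d) kg·m·s⁻¹
All reduce to kg·m·s⁻¹ except (c), which is m·s⁻².

(c)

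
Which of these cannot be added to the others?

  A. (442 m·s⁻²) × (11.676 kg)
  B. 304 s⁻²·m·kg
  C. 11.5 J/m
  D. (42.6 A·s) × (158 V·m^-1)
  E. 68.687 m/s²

In SI base units:
  A. [m·s⁻²] · [kg] = kg·m·s⁻²
  B. kg·m·s⁻²
  C. J·m⁻¹ = N·m·m⁻¹ = kg·m·s⁻²
  D. [s·A] · [kg·m·s⁻³·A⁻¹] = kg·m·s⁻²
  E. m·s⁻²
All reduce to kg·m·s⁻² except E., which is m·s⁻².

E.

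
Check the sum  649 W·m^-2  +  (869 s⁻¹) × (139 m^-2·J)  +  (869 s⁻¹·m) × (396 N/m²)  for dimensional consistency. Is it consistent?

In SI base units:
  649 W·m^-2:  W·m⁻² = J·s⁻¹·m⁻² = kg·s⁻³
  (869 s⁻¹) × (139 m^-2·J):  [s⁻¹] · [kg·s⁻²] = kg·s⁻³
  (869 s⁻¹·m) × (396 N/m²):  [m·s⁻¹] · [kg·m⁻¹·s⁻²] = kg·s⁻³
Every term reduces to kg·s⁻³.

Yes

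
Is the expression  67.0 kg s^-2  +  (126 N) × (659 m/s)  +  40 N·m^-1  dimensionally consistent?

No

Dimensions:
  67.0 kg s^-2:  kg·s⁻²
  (126 N) × (659 m/s):  [kg·m·s⁻²] · [m·s⁻¹] = kg·m²·s⁻³
  40 N·m^-1:  N·m⁻¹ = kg·m·s⁻²·m⁻¹ = kg·s⁻²
The terms do not share a single dimension (kg·m²·s⁻³ vs kg·s⁻²).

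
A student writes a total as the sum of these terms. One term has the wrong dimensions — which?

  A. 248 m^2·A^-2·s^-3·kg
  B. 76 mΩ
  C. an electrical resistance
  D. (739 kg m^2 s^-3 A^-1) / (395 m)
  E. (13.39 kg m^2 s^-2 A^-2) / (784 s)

Dimensions:
  A. kg·m²·s⁻³·A⁻²
  B. Ω = V·A⁻¹ = kg·m²·s⁻³·A⁻²
  C. [electrical resistance] = kg·m²·s⁻³·A⁻²
  D. [kg·m²·s⁻³·A⁻¹] / [m] = kg·m·s⁻³·A⁻¹
  E. [kg·m²·s⁻²·A⁻²] / [s] = kg·m²·s⁻³·A⁻²
All reduce to kg·m²·s⁻³·A⁻² except D., which is kg·m·s⁻³·A⁻¹.

D.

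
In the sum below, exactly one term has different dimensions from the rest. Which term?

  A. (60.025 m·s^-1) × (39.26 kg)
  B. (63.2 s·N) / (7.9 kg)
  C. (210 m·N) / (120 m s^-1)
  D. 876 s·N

B.

Work out the base dimensions of each:
  A. [m·s⁻¹] · [kg] = kg·m·s⁻¹
  B. [kg·m·s⁻¹] / [kg] = m·s⁻¹
  C. [kg·m²·s⁻²] / [m·s⁻¹] = kg·m·s⁻¹
  D. N·s = kg·m·s⁻²·s = kg·m·s⁻¹
All reduce to kg·m·s⁻¹ except B., which is m·s⁻¹.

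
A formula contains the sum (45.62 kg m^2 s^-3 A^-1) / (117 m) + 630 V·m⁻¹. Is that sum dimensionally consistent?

Yes

Work out the base dimensions of each:
  (45.62 kg m^2 s^-3 A^-1) / (117 m):  [kg·m²·s⁻³·A⁻¹] / [m] = kg·m·s⁻³·A⁻¹
  630 V·m⁻¹:  V·m⁻¹ = J·C⁻¹·m⁻¹ = kg·m·s⁻³·A⁻¹
Both are kg·m·s⁻³·A⁻¹, so they have the same dimensions and can be added.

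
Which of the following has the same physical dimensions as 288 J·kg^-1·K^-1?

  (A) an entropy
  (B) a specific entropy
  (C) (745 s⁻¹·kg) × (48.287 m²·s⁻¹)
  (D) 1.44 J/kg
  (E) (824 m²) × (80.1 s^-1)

Reference: J·kg⁻¹·K⁻¹ = N·m·kg⁻¹·K⁻¹ = m²·s⁻²·K⁻¹.
Each option:
  (A) [entropy] = kg·m²·s⁻²·K⁻¹
  (B) [specific entropy] = m²·s⁻²·K⁻¹  ← same
  (C) [kg·s⁻¹] · [m²·s⁻¹] = kg·m²·s⁻²
  (D) J·kg⁻¹ = N·m·kg⁻¹ = m²·s⁻²
  (E) [m²] · [s⁻¹] = m²·s⁻¹
Only (B) matches m²·s⁻²·K⁻¹.

(B)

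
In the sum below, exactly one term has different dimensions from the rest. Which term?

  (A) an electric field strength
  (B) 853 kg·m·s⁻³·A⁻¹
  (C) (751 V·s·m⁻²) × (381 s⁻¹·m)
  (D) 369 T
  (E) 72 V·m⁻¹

Dimensions:
  (A) [electric field strength] = kg·m·s⁻³·A⁻¹
  (B) kg·m·s⁻³·A⁻¹
  (C) [kg·s⁻²·A⁻¹] · [m·s⁻¹] = kg·m·s⁻³·A⁻¹
  (D) T = Wb·m⁻² = kg·s⁻²·A⁻¹
  (E) V·m⁻¹ = J·C⁻¹·m⁻¹ = kg·m·s⁻³·A⁻¹
All reduce to kg·m·s⁻³·A⁻¹ except (D), which is kg·s⁻²·A⁻¹.

(D)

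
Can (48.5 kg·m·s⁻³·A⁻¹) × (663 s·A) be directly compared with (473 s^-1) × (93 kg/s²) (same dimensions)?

No

Expand each in SI base units:
  (48.5 kg·m·s⁻³·A⁻¹) × (663 s·A):  [kg·m·s⁻³·A⁻¹] · [s·A] = kg·m·s⁻²
  (473 s^-1) × (93 kg/s²):  [s⁻¹] · [kg·s⁻²] = kg·s⁻³
kg·m·s⁻² ≠ kg·s⁻³, so they cannot be added.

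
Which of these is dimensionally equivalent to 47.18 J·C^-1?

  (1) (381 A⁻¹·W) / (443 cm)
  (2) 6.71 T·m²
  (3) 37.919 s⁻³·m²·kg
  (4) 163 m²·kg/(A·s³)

Reference: J·C⁻¹ = N·m·(s·A)⁻¹ = kg·m²·s⁻³·A⁻¹.
Each option:
  (1) [kg·m²·s⁻³·A⁻¹] / [m] = kg·m·s⁻³·A⁻¹
  (2) T·m² = Wb·m⁻²·m² = kg·m²·s⁻²·A⁻¹
  (3) kg·m²·s⁻³
  (4) kg·m²·s⁻³·A⁻¹  ← same
Only (4) matches kg·m²·s⁻³·A⁻¹.

(4)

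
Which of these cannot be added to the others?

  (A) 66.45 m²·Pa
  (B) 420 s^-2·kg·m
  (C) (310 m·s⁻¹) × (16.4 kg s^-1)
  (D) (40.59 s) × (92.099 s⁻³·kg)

(D)

Dimensions:
  (A) Pa·m² = N·m⁻²·m² = kg·m·s⁻²
  (B) kg·m·s⁻²
  (C) [m·s⁻¹] · [kg·s⁻¹] = kg·m·s⁻²
  (D) [s] · [kg·s⁻³] = kg·s⁻²
All reduce to kg·m·s⁻² except (D), which is kg·s⁻².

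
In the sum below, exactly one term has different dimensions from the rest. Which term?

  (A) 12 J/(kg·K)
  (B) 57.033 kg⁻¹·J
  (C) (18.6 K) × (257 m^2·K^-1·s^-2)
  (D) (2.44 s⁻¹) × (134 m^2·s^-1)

In SI base units:
  (A) J·kg⁻¹·K⁻¹ = N·m·kg⁻¹·K⁻¹ = m²·s⁻²·K⁻¹
  (B) J·kg⁻¹ = N·m·kg⁻¹ = m²·s⁻²
  (C) [K] · [m²·s⁻²·K⁻¹] = m²·s⁻²
  (D) [s⁻¹] · [m²·s⁻¹] = m²·s⁻²
All reduce to m²·s⁻² except (A), which is m²·s⁻²·K⁻¹.

(A)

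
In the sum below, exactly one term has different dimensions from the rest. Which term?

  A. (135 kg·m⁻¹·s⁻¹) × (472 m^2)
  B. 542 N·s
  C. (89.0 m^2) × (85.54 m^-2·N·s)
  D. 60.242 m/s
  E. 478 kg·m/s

D.

In SI base units:
  A. [kg·m⁻¹·s⁻¹] · [m²] = kg·m·s⁻¹
  B. N·s = kg·m·s⁻²·s = kg·m·s⁻¹
  C. [m²] · [kg·m⁻¹·s⁻¹] = kg·m·s⁻¹
  D. m·s⁻¹
  E. kg·m·s⁻¹
All reduce to kg·m·s⁻¹ except D., which is m·s⁻¹.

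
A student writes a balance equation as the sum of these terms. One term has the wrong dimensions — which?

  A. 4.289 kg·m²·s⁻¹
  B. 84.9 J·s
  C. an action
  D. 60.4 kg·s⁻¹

Expand each in SI base units:
  A. kg·m²·s⁻¹
  B. J·s = N·m·s = kg·m²·s⁻¹
  C. [action] = kg·m²·s⁻¹
  D. kg·s⁻¹
All reduce to kg·m²·s⁻¹ except D., which is kg·s⁻¹.

D.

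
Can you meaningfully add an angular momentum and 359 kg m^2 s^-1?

Yes

Reduce each to base SI dimensions:
  an angular momentum:  [angular momentum] = kg·m²·s⁻¹
  359 kg m^2 s^-1:  kg·m²·s⁻¹
Both are kg·m²·s⁻¹, so they have the same dimensions and can be added.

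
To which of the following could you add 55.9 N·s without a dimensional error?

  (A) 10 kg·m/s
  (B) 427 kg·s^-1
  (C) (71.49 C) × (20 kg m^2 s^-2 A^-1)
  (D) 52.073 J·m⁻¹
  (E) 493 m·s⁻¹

(A)

Reference: N·s = kg·m·s⁻²·s = kg·m·s⁻¹.
Each option:
  (A) kg·m·s⁻¹  ← same
  (B) kg·s⁻¹
  (C) [s·A] · [kg·m²·s⁻²·A⁻¹] = kg·m²·s⁻¹
  (D) J·m⁻¹ = N·m·m⁻¹ = kg·m·s⁻²
  (E) m·s⁻¹
Only (A) matches kg·m·s⁻¹.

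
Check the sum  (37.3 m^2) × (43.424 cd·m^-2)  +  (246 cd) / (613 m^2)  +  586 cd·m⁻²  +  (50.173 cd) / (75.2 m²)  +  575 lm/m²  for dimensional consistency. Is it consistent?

No

Dimensions:
  (37.3 m^2) × (43.424 cd·m^-2):  [m²] · [m⁻²·cd] = cd
  (246 cd) / (613 m^2):  [cd] / [m²] = m⁻²·cd
  586 cd·m⁻²:  cd·m⁻² = m⁻²·cd
  (50.173 cd) / (75.2 m²):  [cd] / [m²] = m⁻²·cd
  575 lm/m²:  lm·m⁻² = cd·m⁻² = m⁻²·cd
The terms do not share a single dimension (cd vs m⁻²·cd).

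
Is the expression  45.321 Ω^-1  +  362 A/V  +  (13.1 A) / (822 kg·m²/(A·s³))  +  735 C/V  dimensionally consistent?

No

Expand each in SI base units:
  45.321 Ω^-1:  Ω⁻¹ = (V·A⁻¹)⁻¹ = kg⁻¹·m⁻²·s³·A²
  362 A/V:  A·V⁻¹ = A·(J·C⁻¹)⁻¹ = kg⁻¹·m⁻²·s³·A²
  (13.1 A) / (822 kg·m²/(A·s³)):  [A] / [kg·m²·s⁻³·A⁻¹] = kg⁻¹·m⁻²·s³·A²
  735 C/V:  C·V⁻¹ = s·A·(J·C⁻¹)⁻¹ = kg⁻¹·m⁻²·s⁴·A²
The terms do not share a single dimension (kg⁻¹·m⁻²·s³·A² vs kg⁻¹·m⁻²·s⁴·A²).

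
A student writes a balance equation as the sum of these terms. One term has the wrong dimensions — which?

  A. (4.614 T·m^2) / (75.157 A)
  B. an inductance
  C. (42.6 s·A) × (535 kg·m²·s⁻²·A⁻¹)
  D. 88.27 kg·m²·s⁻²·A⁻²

C.

Dimensions:
  A. [kg·m²·s⁻²·A⁻¹] / [A] = kg·m²·s⁻²·A⁻²
  B. [inductance] = kg·m²·s⁻²·A⁻²
  C. [s·A] · [kg·m²·s⁻²·A⁻¹] = kg·m²·s⁻¹
  D. kg·m²·s⁻²·A⁻²
All reduce to kg·m²·s⁻²·A⁻² except C., which is kg·m²·s⁻¹.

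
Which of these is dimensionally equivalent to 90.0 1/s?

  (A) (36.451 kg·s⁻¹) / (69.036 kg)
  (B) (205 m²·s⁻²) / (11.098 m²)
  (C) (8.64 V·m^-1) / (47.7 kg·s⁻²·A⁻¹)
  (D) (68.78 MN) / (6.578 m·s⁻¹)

(A)

Reference: s⁻¹.
Each option:
  (A) [kg·s⁻¹] / [kg] = s⁻¹  ← same
  (B) [m²·s⁻²] / [m²] = s⁻²
  (C) [kg·m·s⁻³·A⁻¹] / [kg·s⁻²·A⁻¹] = m·s⁻¹
  (D) [kg·m·s⁻²] / [m·s⁻¹] = kg·s⁻¹
Only (A) matches s⁻¹.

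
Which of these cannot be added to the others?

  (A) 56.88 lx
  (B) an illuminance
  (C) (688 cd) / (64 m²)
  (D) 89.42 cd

In SI base units:
  (A) lx = lm·m⁻² = m⁻²·cd
  (B) [illuminance] = m⁻²·cd
  (C) [cd] / [m²] = m⁻²·cd
  (D) cd
All reduce to m⁻²·cd except (D), which is cd.

(D)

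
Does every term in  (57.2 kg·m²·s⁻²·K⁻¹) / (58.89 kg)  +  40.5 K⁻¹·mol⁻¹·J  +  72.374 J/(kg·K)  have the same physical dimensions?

No

In SI base units:
  (57.2 kg·m²·s⁻²·K⁻¹) / (58.89 kg):  [kg·m²·s⁻²·K⁻¹] / [kg] = m²·s⁻²·K⁻¹
  40.5 K⁻¹·mol⁻¹·J:  J·mol⁻¹·K⁻¹ = N·m·mol⁻¹·K⁻¹ = kg·m²·s⁻²·K⁻¹·mol⁻¹
  72.374 J/(kg·K):  J·kg⁻¹·K⁻¹ = N·m·kg⁻¹·K⁻¹ = m²·s⁻²·K⁻¹
The terms do not share a single dimension (kg·m²·s⁻²·K⁻¹·mol⁻¹ vs m²·s⁻²·K⁻¹).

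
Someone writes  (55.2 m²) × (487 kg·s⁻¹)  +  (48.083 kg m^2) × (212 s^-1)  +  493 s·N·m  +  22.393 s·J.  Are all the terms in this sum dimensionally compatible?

Work out the base dimensions of each:
  (55.2 m²) × (487 kg·s⁻¹):  [m²] · [kg·s⁻¹] = kg·m²·s⁻¹
  (48.083 kg m^2) × (212 s^-1):  [kg·m²] · [s⁻¹] = kg·m²·s⁻¹
  493 s·N·m:  N·m·s = kg·m·s⁻²·m·s = kg·m²·s⁻¹
  22.393 s·J:  J·s = N·m·s = kg·m²·s⁻¹
Every term reduces to kg·m²·s⁻¹.

Yes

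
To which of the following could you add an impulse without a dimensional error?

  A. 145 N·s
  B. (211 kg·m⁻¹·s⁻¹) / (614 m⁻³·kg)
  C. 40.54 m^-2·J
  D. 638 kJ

Reference: [impulse] = kg·m·s⁻¹.
Each option:
  A. N·s = kg·m·s⁻²·s = kg·m·s⁻¹  ← same
  B. [kg·m⁻¹·s⁻¹] / [kg·m⁻³] = m²·s⁻¹
  C. J·m⁻² = N·m·m⁻² = kg·s⁻²
  D. J = N·m = kg·m²·s⁻²
Only A. matches kg·m·s⁻¹.

A.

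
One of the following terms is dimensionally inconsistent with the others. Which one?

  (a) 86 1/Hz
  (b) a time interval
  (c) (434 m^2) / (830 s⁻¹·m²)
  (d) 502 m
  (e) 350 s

In SI base units:
  (a) Hz⁻¹ = (s⁻¹)⁻¹ = s
  (b) [time interval] = s
  (c) [m²] / [m²·s⁻¹] = s
  (d) m
  (e) s
All reduce to s except (d), which is m.

(d)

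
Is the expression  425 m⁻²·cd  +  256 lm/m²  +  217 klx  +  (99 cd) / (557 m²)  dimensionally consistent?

Yes

Expand each in SI base units:
  425 m⁻²·cd:  cd·m⁻² = m⁻²·cd
  256 lm/m²:  lm·m⁻² = cd·m⁻² = m⁻²·cd
  217 klx:  lx = lm·m⁻² = m⁻²·cd
  (99 cd) / (557 m²):  [cd] / [m²] = m⁻²·cd
Every term reduces to m⁻²·cd.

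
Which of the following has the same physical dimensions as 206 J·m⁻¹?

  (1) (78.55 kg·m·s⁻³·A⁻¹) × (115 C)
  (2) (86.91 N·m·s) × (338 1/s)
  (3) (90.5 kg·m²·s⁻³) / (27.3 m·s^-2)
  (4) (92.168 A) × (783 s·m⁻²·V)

(1)

Reference: J·m⁻¹ = N·m·m⁻¹ = kg·m·s⁻².
Each option:
  (1) [kg·m·s⁻³·A⁻¹] · [s·A] = kg·m·s⁻²  ← same
  (2) [kg·m²·s⁻¹] · [s⁻¹] = kg·m²·s⁻²
  (3) [kg·m²·s⁻³] / [m·s⁻²] = kg·m·s⁻¹
  (4) [A] · [kg·s⁻²·A⁻¹] = kg·s⁻²
Only (1) matches kg·m·s⁻².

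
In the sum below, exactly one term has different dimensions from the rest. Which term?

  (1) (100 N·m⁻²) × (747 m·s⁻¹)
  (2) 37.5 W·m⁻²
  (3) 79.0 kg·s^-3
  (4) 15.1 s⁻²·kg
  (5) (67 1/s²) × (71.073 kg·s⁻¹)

(4)

Expand each in SI base units:
  (1) [kg·m⁻¹·s⁻²] · [m·s⁻¹] = kg·s⁻³
  (2) W·m⁻² = J·s⁻¹·m⁻² = kg·s⁻³
  (3) kg·s⁻³
  (4) kg·s⁻²
  (5) [s⁻²] · [kg·s⁻¹] = kg·s⁻³
All reduce to kg·s⁻³ except (4), which is kg·s⁻².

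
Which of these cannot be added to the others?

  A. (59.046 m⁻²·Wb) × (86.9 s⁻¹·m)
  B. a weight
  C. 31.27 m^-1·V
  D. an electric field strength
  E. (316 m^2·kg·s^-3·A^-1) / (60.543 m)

B.

Reduce each to base SI dimensions:
  A. [kg·s⁻²·A⁻¹] · [m·s⁻¹] = kg·m·s⁻³·A⁻¹
  B. [weight] = kg·m·s⁻²
  C. V·m⁻¹ = J·C⁻¹·m⁻¹ = kg·m·s⁻³·A⁻¹
  D. [electric field strength] = kg·m·s⁻³·A⁻¹
  E. [kg·m²·s⁻³·A⁻¹] / [m] = kg·m·s⁻³·A⁻¹
All reduce to kg·m·s⁻³·A⁻¹ except B., which is kg·m·s⁻².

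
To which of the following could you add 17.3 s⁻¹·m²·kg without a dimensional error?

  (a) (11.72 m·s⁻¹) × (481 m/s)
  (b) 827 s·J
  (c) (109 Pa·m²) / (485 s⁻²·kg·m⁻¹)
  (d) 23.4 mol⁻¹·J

Reference: kg·m²·s⁻¹.
Each option:
  (a) [m·s⁻¹] · [m·s⁻¹] = m²·s⁻²
  (b) J·s = N·m·s = kg·m²·s⁻¹  ← same
  (c) [kg·m·s⁻²] / [kg·m⁻¹·s⁻²] = m²
  (d) J·mol⁻¹ = N·m·mol⁻¹ = kg·m²·s⁻²·mol⁻¹
Only (b) matches kg·m²·s⁻¹.

(b)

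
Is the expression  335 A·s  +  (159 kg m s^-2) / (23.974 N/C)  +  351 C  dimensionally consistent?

Reduce each to base SI dimensions:
  335 A·s:  A·s = s·A
  (159 kg m s^-2) / (23.974 N/C):  [kg·m·s⁻²] / [kg·m·s⁻³·A⁻¹] = s·A
  351 C:  C = s·A
Every term reduces to s·A.

Yes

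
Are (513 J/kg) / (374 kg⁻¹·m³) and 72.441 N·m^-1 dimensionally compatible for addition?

No

Dimensions:
  (513 J/kg) / (374 kg⁻¹·m³):  [m²·s⁻²] / [kg⁻¹·m³] = kg·m⁻¹·s⁻²
  72.441 N·m^-1:  N·m⁻¹ = kg·m·s⁻²·m⁻¹ = kg·s⁻²
kg·m⁻¹·s⁻² ≠ kg·s⁻², so they cannot be added.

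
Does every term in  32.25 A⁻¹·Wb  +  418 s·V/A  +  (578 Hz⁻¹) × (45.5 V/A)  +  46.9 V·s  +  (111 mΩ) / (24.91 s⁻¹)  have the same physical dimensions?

Reduce each to base SI dimensions:
  32.25 A⁻¹·Wb:  Wb·A⁻¹ = V·s·A⁻¹ = kg·m²·s⁻²·A⁻²
  418 s·V/A:  V·s·A⁻¹ = J·C⁻¹·s·A⁻¹ = kg·m²·s⁻²·A⁻²
  (578 Hz⁻¹) × (45.5 V/A):  [s] · [kg·m²·s⁻³·A⁻²] = kg·m²·s⁻²·A⁻²
  46.9 V·s:  V·s = J·C⁻¹·s = kg·m²·s⁻²·A⁻¹
  (111 mΩ) / (24.91 s⁻¹):  [kg·m²·s⁻³·A⁻²] / [s⁻¹] = kg·m²·s⁻²·A⁻²
The terms do not share a single dimension (kg·m²·s⁻²·A⁻² vs kg·m²·s⁻²·A⁻¹).

No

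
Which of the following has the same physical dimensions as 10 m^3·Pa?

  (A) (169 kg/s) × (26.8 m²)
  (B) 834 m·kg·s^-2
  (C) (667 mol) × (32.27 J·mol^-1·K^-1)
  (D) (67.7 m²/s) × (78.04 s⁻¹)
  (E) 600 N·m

(E)

Reference: Pa·m³ = N·m⁻²·m³ = kg·m²·s⁻².
Each option:
  (A) [kg·s⁻¹] · [m²] = kg·m²·s⁻¹
  (B) kg·m·s⁻²
  (C) [mol] · [kg·m²·s⁻²·K⁻¹·mol⁻¹] = kg·m²·s⁻²·K⁻¹
  (D) [m²·s⁻¹] · [s⁻¹] = m²·s⁻²
  (E) N·m = kg·m·s⁻²·m = kg·m²·s⁻²  ← same
Only (E) matches kg·m²·s⁻².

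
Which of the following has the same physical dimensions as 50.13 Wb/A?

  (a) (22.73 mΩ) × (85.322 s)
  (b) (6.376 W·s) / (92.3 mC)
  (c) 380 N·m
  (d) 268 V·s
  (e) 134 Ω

Reference: Wb·A⁻¹ = V·s·A⁻¹ = kg·m²·s⁻²·A⁻².
Each option:
  (a) [kg·m²·s⁻³·A⁻²] · [s] = kg·m²·s⁻²·A⁻²  ← same
  (b) [kg·m²·s⁻²] / [s·A] = kg·m²·s⁻³·A⁻¹
  (c) N·m = kg·m·s⁻²·m = kg·m²·s⁻²
  (d) V·s = J·C⁻¹·s = kg·m²·s⁻²·A⁻¹
  (e) Ω = V·A⁻¹ = kg·m²·s⁻³·A⁻²
Only (a) matches kg·m²·s⁻²·A⁻².

(a)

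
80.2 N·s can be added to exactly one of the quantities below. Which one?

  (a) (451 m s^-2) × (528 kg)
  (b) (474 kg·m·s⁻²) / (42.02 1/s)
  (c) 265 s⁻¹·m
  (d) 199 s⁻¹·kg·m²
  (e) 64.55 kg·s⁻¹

(b)

Reference: N·s = kg·m·s⁻²·s = kg·m·s⁻¹.
Each option:
  (a) [m·s⁻²] · [kg] = kg·m·s⁻²
  (b) [kg·m·s⁻²] / [s⁻¹] = kg·m·s⁻¹  ← same
  (c) m·s⁻¹
  (d) kg·m²·s⁻¹
  (e) kg·s⁻¹
Only (b) matches kg·m·s⁻¹.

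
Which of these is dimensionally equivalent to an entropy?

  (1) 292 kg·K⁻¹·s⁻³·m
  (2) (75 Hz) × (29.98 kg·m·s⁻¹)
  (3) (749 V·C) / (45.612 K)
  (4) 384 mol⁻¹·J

(3)

Reference: [entropy] = kg·m²·s⁻²·K⁻¹.
Each option:
  (1) kg·m·s⁻³·K⁻¹
  (2) [s⁻¹] · [kg·m·s⁻¹] = kg·m·s⁻²
  (3) [kg·m²·s⁻²] / [K] = kg·m²·s⁻²·K⁻¹  ← same
  (4) J·mol⁻¹ = N·m·mol⁻¹ = kg·m²·s⁻²·mol⁻¹
Only (3) matches kg·m²·s⁻²·K⁻¹.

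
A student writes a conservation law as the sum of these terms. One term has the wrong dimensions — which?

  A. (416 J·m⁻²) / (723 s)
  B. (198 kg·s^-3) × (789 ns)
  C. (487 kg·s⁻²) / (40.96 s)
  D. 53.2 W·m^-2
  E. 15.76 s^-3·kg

B.

Expand each in SI base units:
  A. [kg·s⁻²] / [s] = kg·s⁻³
  B. [kg·s⁻³] · [s] = kg·s⁻²
  C. [kg·s⁻²] / [s] = kg·s⁻³
  D. W·m⁻² = J·s⁻¹·m⁻² = kg·s⁻³
  E. kg·s⁻³
All reduce to kg·s⁻³ except B., which is kg·s⁻².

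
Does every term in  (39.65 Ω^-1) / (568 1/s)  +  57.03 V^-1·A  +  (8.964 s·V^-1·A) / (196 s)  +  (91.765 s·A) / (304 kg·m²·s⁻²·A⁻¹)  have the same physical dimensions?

Expand each in SI base units:
  (39.65 Ω^-1) / (568 1/s):  [kg⁻¹·m⁻²·s³·A²] / [s⁻¹] = kg⁻¹·m⁻²·s⁴·A²
  57.03 V^-1·A:  A·V⁻¹ = A·(J·C⁻¹)⁻¹ = kg⁻¹·m⁻²·s³·A²
  (8.964 s·V^-1·A) / (196 s):  [kg⁻¹·m⁻²·s⁴·A²] / [s] = kg⁻¹·m⁻²·s³·A²
  (91.765 s·A) / (304 kg·m²·s⁻²·A⁻¹):  [s·A] / [kg·m²·s⁻²·A⁻¹] = kg⁻¹·m⁻²·s³·A²
The terms do not share a single dimension (kg⁻¹·m⁻²·s³·A² vs kg⁻¹·m⁻²·s⁴·A²).

No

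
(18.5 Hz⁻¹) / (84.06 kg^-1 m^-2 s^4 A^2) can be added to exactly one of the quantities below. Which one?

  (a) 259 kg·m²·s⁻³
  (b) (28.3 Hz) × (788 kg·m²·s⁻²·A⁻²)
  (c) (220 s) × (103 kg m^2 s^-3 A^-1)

(b)

Reference: [s] / [kg⁻¹·m⁻²·s⁴·A²] = kg·m²·s⁻³·A⁻².
Each option:
  (a) kg·m²·s⁻³
  (b) [s⁻¹] · [kg·m²·s⁻²·A⁻²] = kg·m²·s⁻³·A⁻²  ← same
  (c) [s] · [kg·m²·s⁻³·A⁻¹] = kg·m²·s⁻²·A⁻¹
Only (b) matches kg·m²·s⁻³·A⁻².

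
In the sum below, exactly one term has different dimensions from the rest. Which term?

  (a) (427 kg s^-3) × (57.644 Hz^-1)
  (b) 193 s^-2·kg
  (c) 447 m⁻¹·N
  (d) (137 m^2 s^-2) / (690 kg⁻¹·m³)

Work out the base dimensions of each:
  (a) [kg·s⁻³] · [s] = kg·s⁻²
  (b) kg·s⁻²
  (c) N·m⁻¹ = kg·m·s⁻²·m⁻¹ = kg·s⁻²
  (d) [m²·s⁻²] / [kg⁻¹·m³] = kg·m⁻¹·s⁻²
All reduce to kg·s⁻² except (d), which is kg·m⁻¹·s⁻².

(d)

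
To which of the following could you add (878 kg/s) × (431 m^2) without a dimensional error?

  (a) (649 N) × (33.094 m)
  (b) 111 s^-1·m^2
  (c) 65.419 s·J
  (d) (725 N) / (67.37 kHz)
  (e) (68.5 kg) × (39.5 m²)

Reference: [kg·s⁻¹] · [m²] = kg·m²·s⁻¹.
Each option:
  (a) [kg·m·s⁻²] · [m] = kg·m²·s⁻²
  (b) m²·s⁻¹
  (c) J·s = N·m·s = kg·m²·s⁻¹  ← same
  (d) [kg·m·s⁻²] / [s⁻¹] = kg·m·s⁻¹
  (e) [kg] · [m²] = kg·m²
Only (c) matches kg·m²·s⁻¹.

(c)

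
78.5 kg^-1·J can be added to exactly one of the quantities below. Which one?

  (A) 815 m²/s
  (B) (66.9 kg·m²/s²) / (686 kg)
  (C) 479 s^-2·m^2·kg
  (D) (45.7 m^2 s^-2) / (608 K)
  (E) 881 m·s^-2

Reference: J·kg⁻¹ = N·m·kg⁻¹ = m²·s⁻².
Each option:
  (A) m²·s⁻¹
  (B) [kg·m²·s⁻²] / [kg] = m²·s⁻²  ← same
  (C) kg·m²·s⁻²
  (D) [m²·s⁻²] / [K] = m²·s⁻²·K⁻¹
  (E) m·s⁻²
Only (B) matches m²·s⁻².

(B)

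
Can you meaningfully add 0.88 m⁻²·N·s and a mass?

No

Work out the base dimensions of each:
  0.88 m⁻²·N·s:  N·s·m⁻² = kg·m·s⁻²·s·m⁻² = kg·m⁻¹·s⁻¹
  a mass:  [mass] = kg
kg·m⁻¹·s⁻¹ ≠ kg, so they cannot be added.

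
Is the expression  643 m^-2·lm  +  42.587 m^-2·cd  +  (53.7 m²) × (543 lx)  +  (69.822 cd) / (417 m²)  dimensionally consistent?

No

Reduce each to base SI dimensions:
  643 m^-2·lm:  lm·m⁻² = cd·m⁻² = m⁻²·cd
  42.587 m^-2·cd:  cd·m⁻² = m⁻²·cd
  (53.7 m²) × (543 lx):  [m²] · [m⁻²·cd] = cd
  (69.822 cd) / (417 m²):  [cd] / [m²] = m⁻²·cd
The terms do not share a single dimension (cd vs m⁻²·cd).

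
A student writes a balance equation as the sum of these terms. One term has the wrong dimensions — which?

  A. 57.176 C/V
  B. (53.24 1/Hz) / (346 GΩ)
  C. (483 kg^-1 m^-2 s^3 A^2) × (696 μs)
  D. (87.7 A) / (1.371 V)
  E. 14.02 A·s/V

Work out the base dimensions of each:
  A. C·V⁻¹ = s·A·(J·C⁻¹)⁻¹ = kg⁻¹·m⁻²·s⁴·A²
  B. [s] / [kg·m²·s⁻³·A⁻²] = kg⁻¹·m⁻²·s⁴·A²
  C. [kg⁻¹·m⁻²·s³·A²] · [s] = kg⁻¹·m⁻²·s⁴·A²
  D. [A] / [kg·m²·s⁻³·A⁻¹] = kg⁻¹·m⁻²·s³·A²
  E. A·s·V⁻¹ = A·s·(J·C⁻¹)⁻¹ = kg⁻¹·m⁻²·s⁴·A²
All reduce to kg⁻¹·m⁻²·s⁴·A² except D., which is kg⁻¹·m⁻²·s³·A².

D.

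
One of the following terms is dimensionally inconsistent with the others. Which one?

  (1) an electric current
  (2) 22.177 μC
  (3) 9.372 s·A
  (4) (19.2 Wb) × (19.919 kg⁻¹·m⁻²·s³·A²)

(1)

Work out the base dimensions of each:
  (1) [electric current] = A
  (2) C = s·A
  (3) A·s = s·A
  (4) [kg·m²·s⁻²·A⁻¹] · [kg⁻¹·m⁻²·s³·A²] = s·A
All reduce to s·A except (1), which is A.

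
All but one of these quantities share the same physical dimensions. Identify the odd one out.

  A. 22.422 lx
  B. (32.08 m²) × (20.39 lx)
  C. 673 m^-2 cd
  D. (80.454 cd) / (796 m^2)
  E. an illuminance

B.

Expand each in SI base units:
  A. lx = lm·m⁻² = m⁻²·cd
  B. [m²] · [m⁻²·cd] = cd
  C. m⁻²·cd
  D. [cd] / [m²] = m⁻²·cd
  E. [illuminance] = m⁻²·cd
All reduce to m⁻²·cd except B., which is cd.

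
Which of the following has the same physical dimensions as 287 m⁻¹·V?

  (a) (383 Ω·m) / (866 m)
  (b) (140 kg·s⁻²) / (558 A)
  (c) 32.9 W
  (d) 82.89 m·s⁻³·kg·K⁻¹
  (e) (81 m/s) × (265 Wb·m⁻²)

Reference: V·m⁻¹ = J·C⁻¹·m⁻¹ = kg·m·s⁻³·A⁻¹.
Each option:
  (a) [kg·m³·s⁻³·A⁻²] / [m] = kg·m²·s⁻³·A⁻²
  (b) [kg·s⁻²] / [A] = kg·s⁻²·A⁻¹
  (c) W = J·s⁻¹ = kg·m²·s⁻³
  (d) kg·m·s⁻³·K⁻¹
  (e) [m·s⁻¹] · [kg·s⁻²·A⁻¹] = kg·m·s⁻³·A⁻¹  ← same
Only (e) matches kg·m·s⁻³·A⁻¹.

(e)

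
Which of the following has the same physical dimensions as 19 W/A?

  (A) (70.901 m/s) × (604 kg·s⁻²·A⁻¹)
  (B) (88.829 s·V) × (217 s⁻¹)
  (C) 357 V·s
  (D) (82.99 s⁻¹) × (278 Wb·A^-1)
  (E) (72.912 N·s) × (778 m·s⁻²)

Reference: W·A⁻¹ = J·s⁻¹·A⁻¹ = kg·m²·s⁻³·A⁻¹.
Each option:
  (A) [m·s⁻¹] · [kg·s⁻²·A⁻¹] = kg·m·s⁻³·A⁻¹
  (B) [kg·m²·s⁻²·A⁻¹] · [s⁻¹] = kg·m²·s⁻³·A⁻¹  ← same
  (C) V·s = J·C⁻¹·s = kg·m²·s⁻²·A⁻¹
  (D) [s⁻¹] · [kg·m²·s⁻²·A⁻²] = kg·m²·s⁻³·A⁻²
  (E) [kg·m·s⁻¹] · [m·s⁻²] = kg·m²·s⁻³
Only (B) matches kg·m²·s⁻³·A⁻¹.

(B)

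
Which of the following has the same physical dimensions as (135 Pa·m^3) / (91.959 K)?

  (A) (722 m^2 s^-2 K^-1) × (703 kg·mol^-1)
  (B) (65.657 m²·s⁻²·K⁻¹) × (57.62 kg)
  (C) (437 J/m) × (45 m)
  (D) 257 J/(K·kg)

Reference: [kg·m²·s⁻²] / [K] = kg·m²·s⁻²·K⁻¹.
Each option:
  (A) [m²·s⁻²·K⁻¹] · [kg·mol⁻¹] = kg·m²·s⁻²·K⁻¹·mol⁻¹
  (B) [m²·s⁻²·K⁻¹] · [kg] = kg·m²·s⁻²·K⁻¹  ← same
  (C) [kg·m·s⁻²] · [m] = kg·m²·s⁻²
  (D) J·kg⁻¹·K⁻¹ = N·m·kg⁻¹·K⁻¹ = m²·s⁻²·K⁻¹
Only (B) matches kg·m²·s⁻²·K⁻¹.

(B)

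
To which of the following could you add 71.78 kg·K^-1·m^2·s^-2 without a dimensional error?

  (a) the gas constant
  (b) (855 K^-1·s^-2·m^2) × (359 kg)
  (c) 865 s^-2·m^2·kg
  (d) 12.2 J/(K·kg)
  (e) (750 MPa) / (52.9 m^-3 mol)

(b)

Reference: kg·m²·s⁻²·K⁻¹.
Each option:
  (a) [gas constant] = kg·m²·s⁻²·K⁻¹·mol⁻¹
  (b) [m²·s⁻²·K⁻¹] · [kg] = kg·m²·s⁻²·K⁻¹  ← same
  (c) kg·m²·s⁻²
  (d) J·kg⁻¹·K⁻¹ = N·m·kg⁻¹·K⁻¹ = m²·s⁻²·K⁻¹
  (e) [kg·m⁻¹·s⁻²] / [m⁻³·mol] = kg·m²·s⁻²·mol⁻¹
Only (b) matches kg·m²·s⁻²·K⁻¹.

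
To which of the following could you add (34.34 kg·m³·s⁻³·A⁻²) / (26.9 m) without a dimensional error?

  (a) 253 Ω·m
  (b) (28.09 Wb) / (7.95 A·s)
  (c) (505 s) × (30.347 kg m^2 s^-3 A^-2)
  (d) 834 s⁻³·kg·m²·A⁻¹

(b)

Reference: [kg·m³·s⁻³·A⁻²] / [m] = kg·m²·s⁻³·A⁻².
Each option:
  (a) Ω·m = V·A⁻¹·m = kg·m³·s⁻³·A⁻²
  (b) [kg·m²·s⁻²·A⁻¹] / [s·A] = kg·m²·s⁻³·A⁻²  ← same
  (c) [s] · [kg·m²·s⁻³·A⁻²] = kg·m²·s⁻²·A⁻²
  (d) kg·m²·s⁻³·A⁻¹
Only (b) matches kg·m²·s⁻³·A⁻².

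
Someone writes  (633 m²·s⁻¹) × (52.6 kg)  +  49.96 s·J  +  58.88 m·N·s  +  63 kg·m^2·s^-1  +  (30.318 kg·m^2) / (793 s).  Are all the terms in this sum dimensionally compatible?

Yes

Expand each in SI base units:
  (633 m²·s⁻¹) × (52.6 kg):  [m²·s⁻¹] · [kg] = kg·m²·s⁻¹
  49.96 s·J:  J·s = N·m·s = kg·m²·s⁻¹
  58.88 m·N·s:  N·m·s = kg·m·s⁻²·m·s = kg·m²·s⁻¹
  63 kg·m^2·s^-1:  kg·m²·s⁻¹
  (30.318 kg·m^2) / (793 s):  [kg·m²] / [s] = kg·m²·s⁻¹
Every term reduces to kg·m²·s⁻¹.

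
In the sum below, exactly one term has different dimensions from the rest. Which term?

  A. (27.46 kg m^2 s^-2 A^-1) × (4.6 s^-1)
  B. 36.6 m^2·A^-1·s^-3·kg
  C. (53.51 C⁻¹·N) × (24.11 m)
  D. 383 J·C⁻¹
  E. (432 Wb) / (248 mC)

Work out the base dimensions of each:
  A. [kg·m²·s⁻²·A⁻¹] · [s⁻¹] = kg·m²·s⁻³·A⁻¹
  B. kg·m²·s⁻³·A⁻¹
  C. [kg·m·s⁻³·A⁻¹] · [m] = kg·m²·s⁻³·A⁻¹
  D. J·C⁻¹ = N·m·(s·A)⁻¹ = kg·m²·s⁻³·A⁻¹
  E. [kg·m²·s⁻²·A⁻¹] / [s·A] = kg·m²·s⁻³·A⁻²
All reduce to kg·m²·s⁻³·A⁻¹ except E., which is kg·m²·s⁻³·A⁻².

E.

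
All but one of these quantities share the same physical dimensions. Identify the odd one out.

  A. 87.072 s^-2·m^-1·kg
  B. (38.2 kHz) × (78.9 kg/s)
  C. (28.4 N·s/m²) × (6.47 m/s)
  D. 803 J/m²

Expand each in SI base units:
  A. kg·m⁻¹·s⁻²
  B. [s⁻¹] · [kg·s⁻¹] = kg·s⁻²
  C. [kg·m⁻¹·s⁻¹] · [m·s⁻¹] = kg·s⁻²
  D. J·m⁻² = N·m·m⁻² = kg·s⁻²
All reduce to kg·s⁻² except A., which is kg·m⁻¹·s⁻².

A.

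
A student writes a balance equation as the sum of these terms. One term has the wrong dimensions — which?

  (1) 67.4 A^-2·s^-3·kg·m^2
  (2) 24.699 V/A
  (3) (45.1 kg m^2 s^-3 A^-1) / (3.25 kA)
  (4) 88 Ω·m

Expand each in SI base units:
  (1) kg·m²·s⁻³·A⁻²
  (2) V·A⁻¹ = J·C⁻¹·A⁻¹ = kg·m²·s⁻³·A⁻²
  (3) [kg·m²·s⁻³·A⁻¹] / [A] = kg·m²·s⁻³·A⁻²
  (4) Ω·m = V·A⁻¹·m = kg·m³·s⁻³·A⁻²
All reduce to kg·m²·s⁻³·A⁻² except (4), which is kg·m³·s⁻³·A⁻².

(4)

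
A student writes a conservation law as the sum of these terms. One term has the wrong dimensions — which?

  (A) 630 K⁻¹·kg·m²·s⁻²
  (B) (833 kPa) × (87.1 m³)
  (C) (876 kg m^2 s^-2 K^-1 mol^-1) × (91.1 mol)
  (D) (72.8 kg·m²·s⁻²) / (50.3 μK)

Work out the base dimensions of each:
  (A) kg·m²·s⁻²·K⁻¹
  (B) [kg·m⁻¹·s⁻²] · [m³] = kg·m²·s⁻²
  (C) [kg·m²·s⁻²·K⁻¹·mol⁻¹] · [mol] = kg·m²·s⁻²·K⁻¹
  (D) [kg·m²·s⁻²] / [K] = kg·m²·s⁻²·K⁻¹
All reduce to kg·m²·s⁻²·K⁻¹ except (B), which is kg·m²·s⁻².

(B)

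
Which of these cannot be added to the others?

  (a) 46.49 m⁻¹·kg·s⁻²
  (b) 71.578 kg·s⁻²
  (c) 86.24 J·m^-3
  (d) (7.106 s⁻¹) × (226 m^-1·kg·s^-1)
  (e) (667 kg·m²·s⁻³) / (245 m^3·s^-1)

Reduce each to base SI dimensions:
  (a) kg·m⁻¹·s⁻²
  (b) kg·s⁻²
  (c) J·m⁻³ = N·m·m⁻³ = kg·m⁻¹·s⁻²
  (d) [s⁻¹] · [kg·m⁻¹·s⁻¹] = kg·m⁻¹·s⁻²
  (e) [kg·m²·s⁻³] / [m³·s⁻¹] = kg·m⁻¹·s⁻²
All reduce to kg·m⁻¹·s⁻² except (b), which is kg·s⁻².

(b)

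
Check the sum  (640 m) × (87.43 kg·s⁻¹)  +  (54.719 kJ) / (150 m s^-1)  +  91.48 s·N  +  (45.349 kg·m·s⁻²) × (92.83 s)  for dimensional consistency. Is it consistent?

Work out the base dimensions of each:
  (640 m) × (87.43 kg·s⁻¹):  [m] · [kg·s⁻¹] = kg·m·s⁻¹
  (54.719 kJ) / (150 m s^-1):  [kg·m²·s⁻²] / [m·s⁻¹] = kg·m·s⁻¹
  91.48 s·N:  N·s = kg·m·s⁻²·s = kg·m·s⁻¹
  (45.349 kg·m·s⁻²) × (92.83 s):  [kg·m·s⁻²] · [s] = kg·m·s⁻¹
Every term reduces to kg·m·s⁻¹.

Yes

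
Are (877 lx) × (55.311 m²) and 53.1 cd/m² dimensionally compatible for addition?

No

Dimensions:
  (877 lx) × (55.311 m²):  [m⁻²·cd] · [m²] = cd
  53.1 cd/m²:  cd·m⁻² = m⁻²·cd
cd ≠ m⁻²·cd, so they cannot be added.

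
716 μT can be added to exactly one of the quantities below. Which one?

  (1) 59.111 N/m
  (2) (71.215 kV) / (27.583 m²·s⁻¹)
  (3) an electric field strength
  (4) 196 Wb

(2)

Reference: T = Wb·m⁻² = kg·s⁻²·A⁻¹.
Each option:
  (1) N·m⁻¹ = kg·m·s⁻²·m⁻¹ = kg·s⁻²
  (2) [kg·m²·s⁻³·A⁻¹] / [m²·s⁻¹] = kg·s⁻²·A⁻¹  ← same
  (3) [electric field strength] = kg·m·s⁻³·A⁻¹
  (4) Wb = V·s = kg·m²·s⁻²·A⁻¹
Only (2) matches kg·s⁻²·A⁻¹.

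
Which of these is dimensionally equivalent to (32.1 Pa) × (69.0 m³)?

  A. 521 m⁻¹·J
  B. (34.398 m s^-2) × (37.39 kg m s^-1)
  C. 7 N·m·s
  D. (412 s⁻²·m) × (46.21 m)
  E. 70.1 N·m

Reference: [kg·m⁻¹·s⁻²] · [m³] = kg·m²·s⁻².
Each option:
  A. J·m⁻¹ = N·m·m⁻¹ = kg·m·s⁻²
  B. [m·s⁻²] · [kg·m·s⁻¹] = kg·m²·s⁻³
  C. N·m·s = kg·m·s⁻²·m·s = kg·m²·s⁻¹
  D. [m·s⁻²] · [m] = m²·s⁻²
  E. N·m = kg·m·s⁻²·m = kg·m²·s⁻²  ← same
Only E. matches kg·m²·s⁻².

E.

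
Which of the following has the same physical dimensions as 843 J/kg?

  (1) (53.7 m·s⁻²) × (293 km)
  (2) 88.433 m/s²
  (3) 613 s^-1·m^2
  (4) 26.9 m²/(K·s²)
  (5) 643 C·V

Reference: J·kg⁻¹ = N·m·kg⁻¹ = m²·s⁻².
Each option:
  (1) [m·s⁻²] · [m] = m²·s⁻²  ← same
  (2) m·s⁻²
  (3) m²·s⁻¹
  (4) m²·s⁻²·K⁻¹
  (5) C·V = s·A·J·C⁻¹ = kg·m²·s⁻²
Only (1) matches m²·s⁻².

(1)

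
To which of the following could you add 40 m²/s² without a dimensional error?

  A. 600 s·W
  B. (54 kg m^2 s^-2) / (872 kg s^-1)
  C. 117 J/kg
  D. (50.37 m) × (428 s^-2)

Reference: m²·s⁻².
Each option:
  A. W·s = J·s⁻¹·s = kg·m²·s⁻²
  B. [kg·m²·s⁻²] / [kg·s⁻¹] = m²·s⁻¹
  C. J·kg⁻¹ = N·m·kg⁻¹ = m²·s⁻²  ← same
  D. [m] · [s⁻²] = m·s⁻²
Only C. matches m²·s⁻².

C.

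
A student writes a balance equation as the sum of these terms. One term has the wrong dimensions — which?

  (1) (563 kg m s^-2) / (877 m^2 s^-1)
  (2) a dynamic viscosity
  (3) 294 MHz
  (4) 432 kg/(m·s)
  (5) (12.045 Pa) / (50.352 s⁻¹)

(3)

Expand each in SI base units:
  (1) [kg·m·s⁻²] / [m²·s⁻¹] = kg·m⁻¹·s⁻¹
  (2) [dynamic viscosity] = kg·m⁻¹·s⁻¹
  (3) Hz = s⁻¹
  (4) kg·m⁻¹·s⁻¹
  (5) [kg·m⁻¹·s⁻²] / [s⁻¹] = kg·m⁻¹·s⁻¹
All reduce to kg·m⁻¹·s⁻¹ except (3), which is s⁻¹.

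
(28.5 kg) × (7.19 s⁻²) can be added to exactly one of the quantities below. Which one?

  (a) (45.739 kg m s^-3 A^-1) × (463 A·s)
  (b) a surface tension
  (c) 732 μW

(b)

Reference: [kg] · [s⁻²] = kg·s⁻².
Each option:
  (a) [kg·m·s⁻³·A⁻¹] · [s·A] = kg·m·s⁻²
  (b) [surface tension] = kg·s⁻²  ← same
  (c) W = J·s⁻¹ = kg·m²·s⁻³
Only (b) matches kg·s⁻².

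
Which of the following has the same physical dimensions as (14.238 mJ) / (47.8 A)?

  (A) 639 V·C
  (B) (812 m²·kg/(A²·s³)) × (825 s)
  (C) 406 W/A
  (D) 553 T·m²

(D)

Reference: [kg·m²·s⁻²] / [A] = kg·m²·s⁻²·A⁻¹.
Each option:
  (A) C·V = s·A·J·C⁻¹ = kg·m²·s⁻²
  (B) [kg·m²·s⁻³·A⁻²] · [s] = kg·m²·s⁻²·A⁻²
  (C) W·A⁻¹ = J·s⁻¹·A⁻¹ = kg·m²·s⁻³·A⁻¹
  (D) T·m² = Wb·m⁻²·m² = kg·m²·s⁻²·A⁻¹  ← same
Only (D) matches kg·m²·s⁻²·A⁻¹.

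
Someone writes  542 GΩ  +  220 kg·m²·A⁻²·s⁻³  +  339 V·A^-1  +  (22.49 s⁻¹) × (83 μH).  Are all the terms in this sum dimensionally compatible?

Yes

Reduce each to base SI dimensions:
  542 GΩ:  Ω = V·A⁻¹ = kg·m²·s⁻³·A⁻²
  220 kg·m²·A⁻²·s⁻³:  kg·m²·s⁻³·A⁻²
  339 V·A^-1:  V·A⁻¹ = J·C⁻¹·A⁻¹ = kg·m²·s⁻³·A⁻²
  (22.49 s⁻¹) × (83 μH):  [s⁻¹] · [kg·m²·s⁻²·A⁻²] = kg·m²·s⁻³·A⁻²
Every term reduces to kg·m²·s⁻³·A⁻².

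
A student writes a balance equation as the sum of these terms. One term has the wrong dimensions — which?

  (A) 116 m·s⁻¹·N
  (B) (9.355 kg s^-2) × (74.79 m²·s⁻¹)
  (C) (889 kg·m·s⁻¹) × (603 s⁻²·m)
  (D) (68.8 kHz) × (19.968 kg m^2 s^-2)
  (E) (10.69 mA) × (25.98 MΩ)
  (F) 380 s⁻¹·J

(E)

Dimensions:
  (A) N·m·s⁻¹ = kg·m·s⁻²·m·s⁻¹ = kg·m²·s⁻³
  (B) [kg·s⁻²] · [m²·s⁻¹] = kg·m²·s⁻³
  (C) [kg·m·s⁻¹] · [m·s⁻²] = kg·m²·s⁻³
  (D) [s⁻¹] · [kg·m²·s⁻²] = kg·m²·s⁻³
  (E) [A] · [kg·m²·s⁻³·A⁻²] = kg·m²·s⁻³·A⁻¹
  (F) J·s⁻¹ = N·m·s⁻¹ = kg·m²·s⁻³
All reduce to kg·m²·s⁻³ except (E), which is kg·m²·s⁻³·A⁻¹.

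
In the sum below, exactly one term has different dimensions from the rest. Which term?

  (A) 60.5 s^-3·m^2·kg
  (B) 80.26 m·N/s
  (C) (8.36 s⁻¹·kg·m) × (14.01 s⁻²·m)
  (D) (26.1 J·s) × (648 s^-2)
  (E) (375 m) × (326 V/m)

(E)

Expand each in SI base units:
  (A) kg·m²·s⁻³
  (B) N·m·s⁻¹ = kg·m·s⁻²·m·s⁻¹ = kg·m²·s⁻³
  (C) [kg·m·s⁻¹] · [m·s⁻²] = kg·m²·s⁻³
  (D) [kg·m²·s⁻¹] · [s⁻²] = kg·m²·s⁻³
  (E) [m] · [kg·m·s⁻³·A⁻¹] = kg·m²·s⁻³·A⁻¹
All reduce to kg·m²·s⁻³ except (E), which is kg·m²·s⁻³·A⁻¹.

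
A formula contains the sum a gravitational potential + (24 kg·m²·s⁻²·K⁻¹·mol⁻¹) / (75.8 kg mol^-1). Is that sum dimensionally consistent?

In SI base units:
  a gravitational potential:  [gravitational potential] = m²·s⁻²
  (24 kg·m²·s⁻²·K⁻¹·mol⁻¹) / (75.8 kg mol^-1):  [kg·m²·s⁻²·K⁻¹·mol⁻¹] / [kg·mol⁻¹] = m²·s⁻²·K⁻¹
m²·s⁻² ≠ m²·s⁻²·K⁻¹, so they cannot be added.

No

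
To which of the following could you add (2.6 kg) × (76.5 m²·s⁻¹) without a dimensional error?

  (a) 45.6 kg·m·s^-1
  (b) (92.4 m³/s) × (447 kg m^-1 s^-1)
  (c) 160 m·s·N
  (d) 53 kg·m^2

Reference: [kg] · [m²·s⁻¹] = kg·m²·s⁻¹.
Each option:
  (a) kg·m·s⁻¹
  (b) [m³·s⁻¹] · [kg·m⁻¹·s⁻¹] = kg·m²·s⁻²
  (c) N·m·s = kg·m·s⁻²·m·s = kg·m²·s⁻¹  ← same
  (d) kg·m²
Only (c) matches kg·m²·s⁻¹.

(c)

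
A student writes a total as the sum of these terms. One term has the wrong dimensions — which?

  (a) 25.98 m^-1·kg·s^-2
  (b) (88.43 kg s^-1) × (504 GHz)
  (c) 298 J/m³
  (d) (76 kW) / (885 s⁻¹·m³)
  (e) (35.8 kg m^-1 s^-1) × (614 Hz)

Work out the base dimensions of each:
  (a) kg·m⁻¹·s⁻²
  (b) [kg·s⁻¹] · [s⁻¹] = kg·s⁻²
  (c) J·m⁻³ = N·m·m⁻³ = kg·m⁻¹·s⁻²
  (d) [kg·m²·s⁻³] / [m³·s⁻¹] = kg·m⁻¹·s⁻²
  (e) [kg·m⁻¹·s⁻¹] · [s⁻¹] = kg·m⁻¹·s⁻²
All reduce to kg·m⁻¹·s⁻² except (b), which is kg·s⁻².

(b)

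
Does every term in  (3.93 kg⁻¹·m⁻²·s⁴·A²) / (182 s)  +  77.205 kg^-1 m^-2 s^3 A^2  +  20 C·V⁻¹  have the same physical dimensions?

Reduce each to base SI dimensions:
  (3.93 kg⁻¹·m⁻²·s⁴·A²) / (182 s):  [kg⁻¹·m⁻²·s⁴·A²] / [s] = kg⁻¹·m⁻²·s³·A²
  77.205 kg^-1 m^-2 s^3 A^2:  kg⁻¹·m⁻²·s³·A²
  20 C·V⁻¹:  C·V⁻¹ = s·A·(J·C⁻¹)⁻¹ = kg⁻¹·m⁻²·s⁴·A²
The terms do not share a single dimension (kg⁻¹·m⁻²·s³·A² vs kg⁻¹·m⁻²·s⁴·A²).

No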